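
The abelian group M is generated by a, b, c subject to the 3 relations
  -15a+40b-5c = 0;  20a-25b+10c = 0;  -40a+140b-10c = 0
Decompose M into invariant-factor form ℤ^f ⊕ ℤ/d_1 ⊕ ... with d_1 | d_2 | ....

Answer: M ≅ ℤ/5 ⊕ ℤ/5 ⊕ ℤ/10

Derivation:
rank_ℚ(R)=3; free=3−3=0
SNF(R) diag = [5, 5, 10] → torsion [5, 5, 10]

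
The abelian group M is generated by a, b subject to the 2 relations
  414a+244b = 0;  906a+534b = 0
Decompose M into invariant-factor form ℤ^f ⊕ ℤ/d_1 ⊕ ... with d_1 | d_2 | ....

Answer: M ≅ ℤ/2 ⊕ ℤ/6

Derivation:
rank_ℚ(R)=2; free=2−2=0
SNF(R) diag = [2, 6] → torsion [2, 6]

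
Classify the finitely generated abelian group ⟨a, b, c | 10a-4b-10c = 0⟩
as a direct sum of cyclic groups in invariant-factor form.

rank_ℚ(R)=1; free=3−1=2
SNF(R) diag = [2] → torsion [2]

Answer: M ≅ ℤ^2 ⊕ ℤ/2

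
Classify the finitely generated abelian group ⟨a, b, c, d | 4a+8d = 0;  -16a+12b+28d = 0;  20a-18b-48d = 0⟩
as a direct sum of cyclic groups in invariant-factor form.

rank_ℚ(R)=3; free=4−3=1
SNF(R) diag = [2, 4, 12] → torsion [2, 4, 12]

Answer: M ≅ ℤ^1 ⊕ ℤ/2 ⊕ ℤ/4 ⊕ ℤ/12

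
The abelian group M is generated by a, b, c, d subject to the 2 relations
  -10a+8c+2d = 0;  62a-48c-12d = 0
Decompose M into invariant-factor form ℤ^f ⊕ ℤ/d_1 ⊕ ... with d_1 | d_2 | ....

Answer: M ≅ ℤ^2 ⊕ ℤ/2 ⊕ ℤ/2

Derivation:
rank_ℚ(R)=2; free=4−2=2
SNF(R) diag = [2, 2] → torsion [2, 2]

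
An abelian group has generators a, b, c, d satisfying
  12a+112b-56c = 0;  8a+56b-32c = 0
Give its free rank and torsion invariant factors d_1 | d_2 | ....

rank_ℚ(R)=2; free=4−2=2
SNF(R) diag = [4, 8] → torsion [4, 8]

Answer: M ≅ ℤ^2 ⊕ ℤ/4 ⊕ ℤ/8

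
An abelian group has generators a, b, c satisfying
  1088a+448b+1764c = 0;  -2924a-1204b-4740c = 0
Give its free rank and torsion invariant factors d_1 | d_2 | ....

rank_ℚ(R)=2; free=3−2=1
SNF(R) diag = [4, 12] → torsion [4, 12]

Answer: M ≅ ℤ^1 ⊕ ℤ/4 ⊕ ℤ/12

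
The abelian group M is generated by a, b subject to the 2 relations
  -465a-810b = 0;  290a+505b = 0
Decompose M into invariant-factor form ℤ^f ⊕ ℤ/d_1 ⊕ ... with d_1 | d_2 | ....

rank_ℚ(R)=2; free=2−2=0
SNF(R) diag = [5, 15] → torsion [5, 15]

Answer: M ≅ ℤ/5 ⊕ ℤ/15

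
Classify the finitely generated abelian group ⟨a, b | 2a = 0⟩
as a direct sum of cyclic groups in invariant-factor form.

rank_ℚ(R)=1; free=2−1=1
SNF(R) diag = [2] → torsion [2]

Answer: M ≅ ℤ^1 ⊕ ℤ/2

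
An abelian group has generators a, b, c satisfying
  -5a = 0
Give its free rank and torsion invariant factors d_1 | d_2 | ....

rank_ℚ(R)=1; free=3−1=2
SNF(R) diag = [5] → torsion [5]

Answer: M ≅ ℤ^2 ⊕ ℤ/5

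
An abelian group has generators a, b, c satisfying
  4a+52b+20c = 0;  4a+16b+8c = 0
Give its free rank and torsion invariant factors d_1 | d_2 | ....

rank_ℚ(R)=2; free=3−2=1
SNF(R) diag = [4, 12] → torsion [4, 12]

Answer: M ≅ ℤ^1 ⊕ ℤ/4 ⊕ ℤ/12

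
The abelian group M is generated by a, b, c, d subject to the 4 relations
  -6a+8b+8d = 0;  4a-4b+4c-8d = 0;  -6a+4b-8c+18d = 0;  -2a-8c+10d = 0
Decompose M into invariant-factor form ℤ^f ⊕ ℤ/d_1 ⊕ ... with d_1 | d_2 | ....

Answer: M ≅ ℤ/2 ⊕ ℤ/2 ⊕ ℤ/4 ⊕ ℤ/4

Derivation:
rank_ℚ(R)=4; free=4−4=0
SNF(R) diag = [2, 2, 4, 4] → torsion [2, 2, 4, 4]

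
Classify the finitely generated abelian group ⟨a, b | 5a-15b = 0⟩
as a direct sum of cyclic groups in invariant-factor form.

Answer: M ≅ ℤ^1 ⊕ ℤ/5

Derivation:
rank_ℚ(R)=1; free=2−1=1
SNF(R) diag = [5] → torsion [5]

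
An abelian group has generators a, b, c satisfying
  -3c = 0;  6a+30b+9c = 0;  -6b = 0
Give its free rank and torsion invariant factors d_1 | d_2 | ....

rank_ℚ(R)=3; free=3−3=0
SNF(R) diag = [3, 6, 6] → torsion [3, 6, 6]

Answer: M ≅ ℤ/3 ⊕ ℤ/6 ⊕ ℤ/6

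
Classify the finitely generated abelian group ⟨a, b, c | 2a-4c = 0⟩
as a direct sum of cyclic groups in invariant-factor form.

rank_ℚ(R)=1; free=3−1=2
SNF(R) diag = [2] → torsion [2]

Answer: M ≅ ℤ^2 ⊕ ℤ/2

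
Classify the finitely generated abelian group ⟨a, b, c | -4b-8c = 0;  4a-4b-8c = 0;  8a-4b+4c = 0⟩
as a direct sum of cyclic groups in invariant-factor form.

Answer: M ≅ ℤ/4 ⊕ ℤ/4 ⊕ ℤ/12

Derivation:
rank_ℚ(R)=3; free=3−3=0
SNF(R) diag = [4, 4, 12] → torsion [4, 4, 12]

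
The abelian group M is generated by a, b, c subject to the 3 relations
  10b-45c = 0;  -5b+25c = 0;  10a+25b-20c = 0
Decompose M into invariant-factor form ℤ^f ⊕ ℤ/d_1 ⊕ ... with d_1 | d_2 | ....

rank_ℚ(R)=3; free=3−3=0
SNF(R) diag = [5, 5, 10] → torsion [5, 5, 10]

Answer: M ≅ ℤ/5 ⊕ ℤ/5 ⊕ ℤ/10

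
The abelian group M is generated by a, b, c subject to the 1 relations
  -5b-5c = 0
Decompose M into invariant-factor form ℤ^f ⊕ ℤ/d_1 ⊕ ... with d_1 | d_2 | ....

Answer: M ≅ ℤ^2 ⊕ ℤ/5

Derivation:
rank_ℚ(R)=1; free=3−1=2
SNF(R) diag = [5] → torsion [5]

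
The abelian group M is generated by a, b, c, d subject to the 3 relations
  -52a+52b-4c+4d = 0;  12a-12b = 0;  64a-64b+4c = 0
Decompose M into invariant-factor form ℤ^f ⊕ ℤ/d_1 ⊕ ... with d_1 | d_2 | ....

Answer: M ≅ ℤ^1 ⊕ ℤ/4 ⊕ ℤ/4 ⊕ ℤ/12

Derivation:
rank_ℚ(R)=3; free=4−3=1
SNF(R) diag = [4, 4, 12] → torsion [4, 4, 12]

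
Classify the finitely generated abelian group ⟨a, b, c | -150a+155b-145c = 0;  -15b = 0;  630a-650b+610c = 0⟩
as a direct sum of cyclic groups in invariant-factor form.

rank_ℚ(R)=3; free=3−3=0
SNF(R) diag = [5, 15, 30] → torsion [5, 15, 30]

Answer: M ≅ ℤ/5 ⊕ ℤ/15 ⊕ ℤ/30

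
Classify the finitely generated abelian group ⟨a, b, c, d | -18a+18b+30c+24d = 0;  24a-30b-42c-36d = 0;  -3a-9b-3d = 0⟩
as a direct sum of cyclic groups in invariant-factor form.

Answer: M ≅ ℤ^1 ⊕ ℤ/3 ⊕ ℤ/6 ⊕ ℤ/6

Derivation:
rank_ℚ(R)=3; free=4−3=1
SNF(R) diag = [3, 6, 6] → torsion [3, 6, 6]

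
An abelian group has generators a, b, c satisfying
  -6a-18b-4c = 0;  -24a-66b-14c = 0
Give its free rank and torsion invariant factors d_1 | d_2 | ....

rank_ℚ(R)=2; free=3−2=1
SNF(R) diag = [2, 6] → torsion [2, 6]

Answer: M ≅ ℤ^1 ⊕ ℤ/2 ⊕ ℤ/6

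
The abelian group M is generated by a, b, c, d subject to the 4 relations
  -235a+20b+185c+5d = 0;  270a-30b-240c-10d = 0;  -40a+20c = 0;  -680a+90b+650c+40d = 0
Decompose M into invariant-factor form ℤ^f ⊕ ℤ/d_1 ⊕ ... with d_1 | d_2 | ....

rank_ℚ(R)=4; free=4−4=0
SNF(R) diag = [5, 10, 20, 40] → torsion [5, 10, 20, 40]

Answer: M ≅ ℤ/5 ⊕ ℤ/10 ⊕ ℤ/20 ⊕ ℤ/40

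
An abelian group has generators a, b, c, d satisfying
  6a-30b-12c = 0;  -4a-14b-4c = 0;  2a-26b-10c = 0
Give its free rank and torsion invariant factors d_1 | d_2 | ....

Answer: M ≅ ℤ^1 ⊕ ℤ/2 ⊕ ℤ/6 ⊕ ℤ/6

Derivation:
rank_ℚ(R)=3; free=4−3=1
SNF(R) diag = [2, 6, 6] → torsion [2, 6, 6]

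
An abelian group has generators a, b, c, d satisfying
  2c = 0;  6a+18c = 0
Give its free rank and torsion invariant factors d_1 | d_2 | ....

Answer: M ≅ ℤ^2 ⊕ ℤ/2 ⊕ ℤ/6

Derivation:
rank_ℚ(R)=2; free=4−2=2
SNF(R) diag = [2, 6] → torsion [2, 6]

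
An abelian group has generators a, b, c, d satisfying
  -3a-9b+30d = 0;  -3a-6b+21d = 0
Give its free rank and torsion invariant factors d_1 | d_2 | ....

rank_ℚ(R)=2; free=4−2=2
SNF(R) diag = [3, 3] → torsion [3, 3]

Answer: M ≅ ℤ^2 ⊕ ℤ/3 ⊕ ℤ/3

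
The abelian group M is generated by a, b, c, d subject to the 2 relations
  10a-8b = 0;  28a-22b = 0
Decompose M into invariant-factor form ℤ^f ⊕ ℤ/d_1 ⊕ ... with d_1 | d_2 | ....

Answer: M ≅ ℤ^2 ⊕ ℤ/2 ⊕ ℤ/2

Derivation:
rank_ℚ(R)=2; free=4−2=2
SNF(R) diag = [2, 2] → torsion [2, 2]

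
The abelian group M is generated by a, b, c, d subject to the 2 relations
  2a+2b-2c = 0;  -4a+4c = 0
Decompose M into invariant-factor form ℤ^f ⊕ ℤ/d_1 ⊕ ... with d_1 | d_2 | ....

rank_ℚ(R)=2; free=4−2=2
SNF(R) diag = [2, 4] → torsion [2, 4]

Answer: M ≅ ℤ^2 ⊕ ℤ/2 ⊕ ℤ/4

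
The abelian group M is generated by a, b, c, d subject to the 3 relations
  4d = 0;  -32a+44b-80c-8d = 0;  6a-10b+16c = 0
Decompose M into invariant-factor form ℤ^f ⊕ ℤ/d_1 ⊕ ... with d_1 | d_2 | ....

rank_ℚ(R)=3; free=4−3=1
SNF(R) diag = [2, 4, 4] → torsion [2, 4, 4]

Answer: M ≅ ℤ^1 ⊕ ℤ/2 ⊕ ℤ/4 ⊕ ℤ/4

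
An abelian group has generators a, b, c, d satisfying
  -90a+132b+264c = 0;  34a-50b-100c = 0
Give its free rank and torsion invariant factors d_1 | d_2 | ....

Answer: M ≅ ℤ^2 ⊕ ℤ/2 ⊕ ℤ/6

Derivation:
rank_ℚ(R)=2; free=4−2=2
SNF(R) diag = [2, 6] → torsion [2, 6]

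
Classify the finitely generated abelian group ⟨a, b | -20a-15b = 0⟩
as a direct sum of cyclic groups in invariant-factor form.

rank_ℚ(R)=1; free=2−1=1
SNF(R) diag = [5] → torsion [5]

Answer: M ≅ ℤ^1 ⊕ ℤ/5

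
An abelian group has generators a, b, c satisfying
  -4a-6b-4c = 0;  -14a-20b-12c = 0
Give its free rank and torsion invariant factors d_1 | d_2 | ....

Answer: M ≅ ℤ^1 ⊕ ℤ/2 ⊕ ℤ/2

Derivation:
rank_ℚ(R)=2; free=3−2=1
SNF(R) diag = [2, 2] → torsion [2, 2]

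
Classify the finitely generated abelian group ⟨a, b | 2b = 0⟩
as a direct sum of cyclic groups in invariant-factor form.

Answer: M ≅ ℤ^1 ⊕ ℤ/2

Derivation:
rank_ℚ(R)=1; free=2−1=1
SNF(R) diag = [2] → torsion [2]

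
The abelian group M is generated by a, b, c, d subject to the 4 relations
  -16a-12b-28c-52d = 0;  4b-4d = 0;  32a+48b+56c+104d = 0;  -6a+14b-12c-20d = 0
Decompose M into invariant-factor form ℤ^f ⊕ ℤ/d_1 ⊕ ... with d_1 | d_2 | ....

rank_ℚ(R)=4; free=4−4=0
SNF(R) diag = [2, 4, 12, 24] → torsion [2, 4, 12, 24]

Answer: M ≅ ℤ/2 ⊕ ℤ/4 ⊕ ℤ/12 ⊕ ℤ/24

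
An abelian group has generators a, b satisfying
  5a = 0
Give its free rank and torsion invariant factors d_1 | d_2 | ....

Answer: M ≅ ℤ^1 ⊕ ℤ/5

Derivation:
rank_ℚ(R)=1; free=2−1=1
SNF(R) diag = [5] → torsion [5]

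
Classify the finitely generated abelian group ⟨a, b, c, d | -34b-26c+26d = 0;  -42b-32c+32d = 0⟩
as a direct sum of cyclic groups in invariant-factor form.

rank_ℚ(R)=2; free=4−2=2
SNF(R) diag = [2, 2] → torsion [2, 2]

Answer: M ≅ ℤ^2 ⊕ ℤ/2 ⊕ ℤ/2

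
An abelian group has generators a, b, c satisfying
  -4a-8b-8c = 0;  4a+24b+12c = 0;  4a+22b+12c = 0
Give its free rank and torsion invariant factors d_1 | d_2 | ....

Answer: M ≅ ℤ/2 ⊕ ℤ/4 ⊕ ℤ/4

Derivation:
rank_ℚ(R)=3; free=3−3=0
SNF(R) diag = [2, 4, 4] → torsion [2, 4, 4]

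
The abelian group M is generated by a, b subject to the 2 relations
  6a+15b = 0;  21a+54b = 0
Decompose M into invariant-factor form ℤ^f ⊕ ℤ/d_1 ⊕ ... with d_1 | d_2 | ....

Answer: M ≅ ℤ/3 ⊕ ℤ/3

Derivation:
rank_ℚ(R)=2; free=2−2=0
SNF(R) diag = [3, 3] → torsion [3, 3]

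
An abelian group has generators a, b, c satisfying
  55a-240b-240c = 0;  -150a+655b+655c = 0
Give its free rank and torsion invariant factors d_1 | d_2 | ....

Answer: M ≅ ℤ^1 ⊕ ℤ/5 ⊕ ℤ/5

Derivation:
rank_ℚ(R)=2; free=3−2=1
SNF(R) diag = [5, 5] → torsion [5, 5]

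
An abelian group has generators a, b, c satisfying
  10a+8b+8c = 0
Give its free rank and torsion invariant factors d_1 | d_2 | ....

Answer: M ≅ ℤ^2 ⊕ ℤ/2

Derivation:
rank_ℚ(R)=1; free=3−1=2
SNF(R) diag = [2] → torsion [2]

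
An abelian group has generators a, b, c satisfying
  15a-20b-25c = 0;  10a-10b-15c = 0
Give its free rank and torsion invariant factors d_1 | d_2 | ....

Answer: M ≅ ℤ^1 ⊕ ℤ/5 ⊕ ℤ/5

Derivation:
rank_ℚ(R)=2; free=3−2=1
SNF(R) diag = [5, 5] → torsion [5, 5]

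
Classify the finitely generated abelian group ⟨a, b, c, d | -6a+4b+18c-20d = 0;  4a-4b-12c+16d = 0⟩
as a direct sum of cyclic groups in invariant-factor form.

Answer: M ≅ ℤ^2 ⊕ ℤ/2 ⊕ ℤ/4

Derivation:
rank_ℚ(R)=2; free=4−2=2
SNF(R) diag = [2, 4] → torsion [2, 4]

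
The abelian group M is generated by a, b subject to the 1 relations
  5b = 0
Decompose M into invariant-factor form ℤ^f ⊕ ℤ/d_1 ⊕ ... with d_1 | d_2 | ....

Answer: M ≅ ℤ^1 ⊕ ℤ/5

Derivation:
rank_ℚ(R)=1; free=2−1=1
SNF(R) diag = [5] → torsion [5]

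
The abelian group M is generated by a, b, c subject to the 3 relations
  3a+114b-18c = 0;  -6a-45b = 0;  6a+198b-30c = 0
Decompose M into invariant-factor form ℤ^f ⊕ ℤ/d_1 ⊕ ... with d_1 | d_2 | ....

rank_ℚ(R)=3; free=3−3=0
SNF(R) diag = [3, 3, 6] → torsion [3, 3, 6]

Answer: M ≅ ℤ/3 ⊕ ℤ/3 ⊕ ℤ/6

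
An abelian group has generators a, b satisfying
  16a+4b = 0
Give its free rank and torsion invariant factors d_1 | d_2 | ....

Answer: M ≅ ℤ^1 ⊕ ℤ/4

Derivation:
rank_ℚ(R)=1; free=2−1=1
SNF(R) diag = [4] → torsion [4]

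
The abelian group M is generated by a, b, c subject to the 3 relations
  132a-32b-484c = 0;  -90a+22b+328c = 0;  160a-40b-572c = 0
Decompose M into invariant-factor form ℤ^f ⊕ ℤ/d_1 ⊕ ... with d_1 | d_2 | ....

rank_ℚ(R)=3; free=3−3=0
SNF(R) diag = [2, 4, 4] → torsion [2, 4, 4]

Answer: M ≅ ℤ/2 ⊕ ℤ/4 ⊕ ℤ/4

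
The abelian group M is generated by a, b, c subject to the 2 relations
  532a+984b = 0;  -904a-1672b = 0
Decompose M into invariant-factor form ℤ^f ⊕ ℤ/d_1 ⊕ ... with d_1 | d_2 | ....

Answer: M ≅ ℤ^1 ⊕ ℤ/4 ⊕ ℤ/8

Derivation:
rank_ℚ(R)=2; free=3−2=1
SNF(R) diag = [4, 8] → torsion [4, 8]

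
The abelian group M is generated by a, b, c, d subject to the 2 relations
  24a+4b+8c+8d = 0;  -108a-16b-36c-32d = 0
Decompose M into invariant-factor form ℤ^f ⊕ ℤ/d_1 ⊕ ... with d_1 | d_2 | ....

rank_ℚ(R)=2; free=4−2=2
SNF(R) diag = [4, 4] → torsion [4, 4]

Answer: M ≅ ℤ^2 ⊕ ℤ/4 ⊕ ℤ/4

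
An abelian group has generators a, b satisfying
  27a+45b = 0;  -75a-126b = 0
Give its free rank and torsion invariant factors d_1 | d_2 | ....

rank_ℚ(R)=2; free=2−2=0
SNF(R) diag = [3, 9] → torsion [3, 9]

Answer: M ≅ ℤ/3 ⊕ ℤ/9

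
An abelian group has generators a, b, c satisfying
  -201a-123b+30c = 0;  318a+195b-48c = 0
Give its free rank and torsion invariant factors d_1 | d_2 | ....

rank_ℚ(R)=2; free=3−2=1
SNF(R) diag = [3, 9] → torsion [3, 9]

Answer: M ≅ ℤ^1 ⊕ ℤ/3 ⊕ ℤ/9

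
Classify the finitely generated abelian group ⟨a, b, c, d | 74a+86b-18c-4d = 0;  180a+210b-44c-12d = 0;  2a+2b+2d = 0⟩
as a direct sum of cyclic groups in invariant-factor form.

Answer: M ≅ ℤ^1 ⊕ ℤ/2 ⊕ ℤ/2 ⊕ ℤ/6

Derivation:
rank_ℚ(R)=3; free=4−3=1
SNF(R) diag = [2, 2, 6] → torsion [2, 2, 6]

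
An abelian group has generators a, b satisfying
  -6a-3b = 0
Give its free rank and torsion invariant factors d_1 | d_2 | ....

rank_ℚ(R)=1; free=2−1=1
SNF(R) diag = [3] → torsion [3]

Answer: M ≅ ℤ^1 ⊕ ℤ/3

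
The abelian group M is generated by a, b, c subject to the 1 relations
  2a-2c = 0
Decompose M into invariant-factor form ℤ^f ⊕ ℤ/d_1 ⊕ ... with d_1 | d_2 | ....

rank_ℚ(R)=1; free=3−1=2
SNF(R) diag = [2] → torsion [2]

Answer: M ≅ ℤ^2 ⊕ ℤ/2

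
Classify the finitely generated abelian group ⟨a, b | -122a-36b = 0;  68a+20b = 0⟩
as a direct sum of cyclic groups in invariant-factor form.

Answer: M ≅ ℤ/2 ⊕ ℤ/4

Derivation:
rank_ℚ(R)=2; free=2−2=0
SNF(R) diag = [2, 4] → torsion [2, 4]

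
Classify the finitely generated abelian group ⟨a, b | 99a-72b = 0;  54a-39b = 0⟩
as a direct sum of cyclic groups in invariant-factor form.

Answer: M ≅ ℤ/3 ⊕ ℤ/9

Derivation:
rank_ℚ(R)=2; free=2−2=0
SNF(R) diag = [3, 9] → torsion [3, 9]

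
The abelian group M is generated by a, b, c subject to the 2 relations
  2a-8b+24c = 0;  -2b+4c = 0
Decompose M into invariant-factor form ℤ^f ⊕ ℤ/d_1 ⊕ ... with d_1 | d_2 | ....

Answer: M ≅ ℤ^1 ⊕ ℤ/2 ⊕ ℤ/2

Derivation:
rank_ℚ(R)=2; free=3−2=1
SNF(R) diag = [2, 2] → torsion [2, 2]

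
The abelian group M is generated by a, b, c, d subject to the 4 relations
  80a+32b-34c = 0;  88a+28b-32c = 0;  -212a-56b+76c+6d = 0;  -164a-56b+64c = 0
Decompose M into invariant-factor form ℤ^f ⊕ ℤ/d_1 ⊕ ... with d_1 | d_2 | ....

rank_ℚ(R)=4; free=4−4=0
SNF(R) diag = [2, 6, 12, 36] → torsion [2, 6, 12, 36]

Answer: M ≅ ℤ/2 ⊕ ℤ/6 ⊕ ℤ/12 ⊕ ℤ/36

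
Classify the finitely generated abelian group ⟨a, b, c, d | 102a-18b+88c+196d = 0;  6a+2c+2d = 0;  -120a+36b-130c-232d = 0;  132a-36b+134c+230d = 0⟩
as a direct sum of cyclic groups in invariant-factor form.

Answer: M ≅ ℤ/2 ⊕ ℤ/6 ⊕ ℤ/18 ⊕ ℤ/54

Derivation:
rank_ℚ(R)=4; free=4−4=0
SNF(R) diag = [2, 6, 18, 54] → torsion [2, 6, 18, 54]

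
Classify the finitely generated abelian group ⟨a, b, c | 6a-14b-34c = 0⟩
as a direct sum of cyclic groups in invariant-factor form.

rank_ℚ(R)=1; free=3−1=2
SNF(R) diag = [2] → torsion [2]

Answer: M ≅ ℤ^2 ⊕ ℤ/2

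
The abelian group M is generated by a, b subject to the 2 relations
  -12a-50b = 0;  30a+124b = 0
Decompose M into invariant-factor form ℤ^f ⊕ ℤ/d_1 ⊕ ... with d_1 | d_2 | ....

rank_ℚ(R)=2; free=2−2=0
SNF(R) diag = [2, 6] → torsion [2, 6]

Answer: M ≅ ℤ/2 ⊕ ℤ/6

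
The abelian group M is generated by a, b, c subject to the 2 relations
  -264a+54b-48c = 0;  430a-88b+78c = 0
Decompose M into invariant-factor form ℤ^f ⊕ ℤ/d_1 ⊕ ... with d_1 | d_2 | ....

Answer: M ≅ ℤ^1 ⊕ ℤ/2 ⊕ ℤ/6

Derivation:
rank_ℚ(R)=2; free=3−2=1
SNF(R) diag = [2, 6] → torsion [2, 6]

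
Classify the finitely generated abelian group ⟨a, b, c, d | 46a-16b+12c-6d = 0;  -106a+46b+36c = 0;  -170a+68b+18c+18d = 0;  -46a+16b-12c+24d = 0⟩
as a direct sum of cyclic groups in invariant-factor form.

Answer: M ≅ ℤ/2 ⊕ ℤ/6 ⊕ ℤ/18 ⊕ ℤ/18

Derivation:
rank_ℚ(R)=4; free=4−4=0
SNF(R) diag = [2, 6, 18, 18] → torsion [2, 6, 18, 18]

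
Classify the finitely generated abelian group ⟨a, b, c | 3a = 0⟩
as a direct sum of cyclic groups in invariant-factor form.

rank_ℚ(R)=1; free=3−1=2
SNF(R) diag = [3] → torsion [3]

Answer: M ≅ ℤ^2 ⊕ ℤ/3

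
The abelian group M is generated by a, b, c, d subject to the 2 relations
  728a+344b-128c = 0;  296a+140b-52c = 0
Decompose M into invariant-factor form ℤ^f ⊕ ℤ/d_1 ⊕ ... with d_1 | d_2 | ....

rank_ℚ(R)=2; free=4−2=2
SNF(R) diag = [4, 8] → torsion [4, 8]

Answer: M ≅ ℤ^2 ⊕ ℤ/4 ⊕ ℤ/8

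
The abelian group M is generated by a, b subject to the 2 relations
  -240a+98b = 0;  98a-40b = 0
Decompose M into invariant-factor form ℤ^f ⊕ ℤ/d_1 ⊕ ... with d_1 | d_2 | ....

rank_ℚ(R)=2; free=2−2=0
SNF(R) diag = [2, 2] → torsion [2, 2]

Answer: M ≅ ℤ/2 ⊕ ℤ/2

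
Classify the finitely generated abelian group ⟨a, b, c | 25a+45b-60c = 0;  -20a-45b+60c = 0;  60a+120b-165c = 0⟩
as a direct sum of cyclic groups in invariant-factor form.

rank_ℚ(R)=3; free=3−3=0
SNF(R) diag = [5, 15, 15] → torsion [5, 15, 15]

Answer: M ≅ ℤ/5 ⊕ ℤ/15 ⊕ ℤ/15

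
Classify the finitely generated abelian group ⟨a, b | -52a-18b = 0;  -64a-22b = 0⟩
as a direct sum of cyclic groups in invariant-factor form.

rank_ℚ(R)=2; free=2−2=0
SNF(R) diag = [2, 4] → torsion [2, 4]

Answer: M ≅ ℤ/2 ⊕ ℤ/4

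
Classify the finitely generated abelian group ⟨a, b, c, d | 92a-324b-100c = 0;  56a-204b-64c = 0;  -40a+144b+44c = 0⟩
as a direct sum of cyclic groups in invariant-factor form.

rank_ℚ(R)=3; free=4−3=1
SNF(R) diag = [4, 12, 12] → torsion [4, 12, 12]

Answer: M ≅ ℤ^1 ⊕ ℤ/4 ⊕ ℤ/12 ⊕ ℤ/12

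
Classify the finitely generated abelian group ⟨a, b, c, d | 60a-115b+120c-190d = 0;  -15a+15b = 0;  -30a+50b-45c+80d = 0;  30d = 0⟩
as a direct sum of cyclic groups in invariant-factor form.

Answer: M ≅ ℤ/5 ⊕ ℤ/15 ⊕ ℤ/15 ⊕ ℤ/30

Derivation:
rank_ℚ(R)=4; free=4−4=0
SNF(R) diag = [5, 15, 15, 30] → torsion [5, 15, 15, 30]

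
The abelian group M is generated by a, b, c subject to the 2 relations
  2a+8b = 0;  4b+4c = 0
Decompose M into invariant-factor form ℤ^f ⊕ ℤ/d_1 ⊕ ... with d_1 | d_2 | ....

rank_ℚ(R)=2; free=3−2=1
SNF(R) diag = [2, 4] → torsion [2, 4]

Answer: M ≅ ℤ^1 ⊕ ℤ/2 ⊕ ℤ/4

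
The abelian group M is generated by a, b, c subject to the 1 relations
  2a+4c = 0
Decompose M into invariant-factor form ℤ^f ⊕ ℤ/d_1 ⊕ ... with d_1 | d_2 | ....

rank_ℚ(R)=1; free=3−1=2
SNF(R) diag = [2] → torsion [2]

Answer: M ≅ ℤ^2 ⊕ ℤ/2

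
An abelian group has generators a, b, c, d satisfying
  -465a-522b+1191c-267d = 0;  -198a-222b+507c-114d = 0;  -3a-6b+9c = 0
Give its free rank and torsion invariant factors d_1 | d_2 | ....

rank_ℚ(R)=3; free=4−3=1
SNF(R) diag = [3, 3, 9] → torsion [3, 3, 9]

Answer: M ≅ ℤ^1 ⊕ ℤ/3 ⊕ ℤ/3 ⊕ ℤ/9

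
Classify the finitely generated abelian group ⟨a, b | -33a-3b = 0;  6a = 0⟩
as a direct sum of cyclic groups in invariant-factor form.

Answer: M ≅ ℤ/3 ⊕ ℤ/6

Derivation:
rank_ℚ(R)=2; free=2−2=0
SNF(R) diag = [3, 6] → torsion [3, 6]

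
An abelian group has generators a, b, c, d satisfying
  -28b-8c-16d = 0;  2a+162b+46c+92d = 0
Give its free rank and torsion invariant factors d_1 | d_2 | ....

rank_ℚ(R)=2; free=4−2=2
SNF(R) diag = [2, 4] → torsion [2, 4]

Answer: M ≅ ℤ^2 ⊕ ℤ/2 ⊕ ℤ/4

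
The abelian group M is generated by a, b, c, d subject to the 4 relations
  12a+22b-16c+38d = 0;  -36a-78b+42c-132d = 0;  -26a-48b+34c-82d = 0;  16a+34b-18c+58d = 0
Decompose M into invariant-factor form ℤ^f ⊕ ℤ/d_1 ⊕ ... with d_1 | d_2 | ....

rank_ℚ(R)=4; free=4−4=0
SNF(R) diag = [2, 2, 6, 6] → torsion [2, 2, 6, 6]

Answer: M ≅ ℤ/2 ⊕ ℤ/2 ⊕ ℤ/6 ⊕ ℤ/6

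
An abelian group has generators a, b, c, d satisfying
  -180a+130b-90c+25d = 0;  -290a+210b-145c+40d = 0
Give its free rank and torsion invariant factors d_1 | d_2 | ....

rank_ℚ(R)=2; free=4−2=2
SNF(R) diag = [5, 5] → torsion [5, 5]

Answer: M ≅ ℤ^2 ⊕ ℤ/5 ⊕ ℤ/5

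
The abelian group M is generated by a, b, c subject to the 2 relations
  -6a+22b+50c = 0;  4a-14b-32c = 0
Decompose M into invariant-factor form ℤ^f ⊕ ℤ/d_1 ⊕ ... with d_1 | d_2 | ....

Answer: M ≅ ℤ^1 ⊕ ℤ/2 ⊕ ℤ/2

Derivation:
rank_ℚ(R)=2; free=3−2=1
SNF(R) diag = [2, 2] → torsion [2, 2]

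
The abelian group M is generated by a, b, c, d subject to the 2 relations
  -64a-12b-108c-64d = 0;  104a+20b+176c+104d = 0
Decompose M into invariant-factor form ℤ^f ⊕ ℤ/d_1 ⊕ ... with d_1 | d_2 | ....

rank_ℚ(R)=2; free=4−2=2
SNF(R) diag = [4, 4] → torsion [4, 4]

Answer: M ≅ ℤ^2 ⊕ ℤ/4 ⊕ ℤ/4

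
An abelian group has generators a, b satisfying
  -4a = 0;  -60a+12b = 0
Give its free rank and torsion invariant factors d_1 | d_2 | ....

rank_ℚ(R)=2; free=2−2=0
SNF(R) diag = [4, 12] → torsion [4, 12]

Answer: M ≅ ℤ/4 ⊕ ℤ/12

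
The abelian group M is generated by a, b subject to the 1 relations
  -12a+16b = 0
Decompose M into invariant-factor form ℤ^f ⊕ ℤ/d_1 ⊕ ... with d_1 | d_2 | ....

rank_ℚ(R)=1; free=2−1=1
SNF(R) diag = [4] → torsion [4]

Answer: M ≅ ℤ^1 ⊕ ℤ/4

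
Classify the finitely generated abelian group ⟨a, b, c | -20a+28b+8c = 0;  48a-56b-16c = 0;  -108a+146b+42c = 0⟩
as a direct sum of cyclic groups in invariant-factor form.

rank_ℚ(R)=3; free=3−3=0
SNF(R) diag = [2, 4, 8] → torsion [2, 4, 8]

Answer: M ≅ ℤ/2 ⊕ ℤ/4 ⊕ ℤ/8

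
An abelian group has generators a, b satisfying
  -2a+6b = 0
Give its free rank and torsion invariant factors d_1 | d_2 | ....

Answer: M ≅ ℤ^1 ⊕ ℤ/2

Derivation:
rank_ℚ(R)=1; free=2−1=1
SNF(R) diag = [2] → torsion [2]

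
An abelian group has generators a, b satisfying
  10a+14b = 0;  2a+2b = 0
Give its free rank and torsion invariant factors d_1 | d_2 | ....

Answer: M ≅ ℤ/2 ⊕ ℤ/4

Derivation:
rank_ℚ(R)=2; free=2−2=0
SNF(R) diag = [2, 4] → torsion [2, 4]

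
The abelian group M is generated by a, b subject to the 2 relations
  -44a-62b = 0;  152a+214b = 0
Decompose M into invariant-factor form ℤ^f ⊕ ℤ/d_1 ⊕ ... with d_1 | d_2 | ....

Answer: M ≅ ℤ/2 ⊕ ℤ/4

Derivation:
rank_ℚ(R)=2; free=2−2=0
SNF(R) diag = [2, 4] → torsion [2, 4]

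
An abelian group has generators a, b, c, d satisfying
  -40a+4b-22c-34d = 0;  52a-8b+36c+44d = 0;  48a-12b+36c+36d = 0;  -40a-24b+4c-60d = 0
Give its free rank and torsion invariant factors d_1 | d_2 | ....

rank_ℚ(R)=4; free=4−4=0
SNF(R) diag = [2, 4, 12, 24] → torsion [2, 4, 12, 24]

Answer: M ≅ ℤ/2 ⊕ ℤ/4 ⊕ ℤ/12 ⊕ ℤ/24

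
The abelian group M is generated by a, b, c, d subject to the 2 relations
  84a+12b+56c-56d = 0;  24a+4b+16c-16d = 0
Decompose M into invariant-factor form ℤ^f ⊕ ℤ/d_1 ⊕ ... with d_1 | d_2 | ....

Answer: M ≅ ℤ^2 ⊕ ℤ/4 ⊕ ℤ/4

Derivation:
rank_ℚ(R)=2; free=4−2=2
SNF(R) diag = [4, 4] → torsion [4, 4]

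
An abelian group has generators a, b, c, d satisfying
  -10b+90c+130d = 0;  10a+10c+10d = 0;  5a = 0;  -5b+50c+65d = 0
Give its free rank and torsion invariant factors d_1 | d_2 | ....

Answer: M ≅ ℤ/5 ⊕ ℤ/5 ⊕ ℤ/10 ⊕ ℤ/10

Derivation:
rank_ℚ(R)=4; free=4−4=0
SNF(R) diag = [5, 5, 10, 10] → torsion [5, 5, 10, 10]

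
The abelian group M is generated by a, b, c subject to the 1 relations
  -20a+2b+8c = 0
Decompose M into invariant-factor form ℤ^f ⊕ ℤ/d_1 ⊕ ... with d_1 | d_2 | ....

Answer: M ≅ ℤ^2 ⊕ ℤ/2

Derivation:
rank_ℚ(R)=1; free=3−1=2
SNF(R) diag = [2] → torsion [2]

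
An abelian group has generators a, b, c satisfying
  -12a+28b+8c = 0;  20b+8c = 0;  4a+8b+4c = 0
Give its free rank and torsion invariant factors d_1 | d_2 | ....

Answer: M ≅ ℤ/4 ⊕ ℤ/4 ⊕ ℤ/4

Derivation:
rank_ℚ(R)=3; free=3−3=0
SNF(R) diag = [4, 4, 4] → torsion [4, 4, 4]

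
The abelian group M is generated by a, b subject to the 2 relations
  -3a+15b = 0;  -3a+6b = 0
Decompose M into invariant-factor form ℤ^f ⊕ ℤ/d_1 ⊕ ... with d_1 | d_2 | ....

rank_ℚ(R)=2; free=2−2=0
SNF(R) diag = [3, 9] → torsion [3, 9]

Answer: M ≅ ℤ/3 ⊕ ℤ/9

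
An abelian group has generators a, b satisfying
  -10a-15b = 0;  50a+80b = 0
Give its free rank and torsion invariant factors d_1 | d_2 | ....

rank_ℚ(R)=2; free=2−2=0
SNF(R) diag = [5, 10] → torsion [5, 10]

Answer: M ≅ ℤ/5 ⊕ ℤ/10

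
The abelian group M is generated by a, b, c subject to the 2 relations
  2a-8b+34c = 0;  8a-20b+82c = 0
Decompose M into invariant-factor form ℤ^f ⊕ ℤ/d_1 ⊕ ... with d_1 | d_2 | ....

Answer: M ≅ ℤ^1 ⊕ ℤ/2 ⊕ ℤ/6

Derivation:
rank_ℚ(R)=2; free=3−2=1
SNF(R) diag = [2, 6] → torsion [2, 6]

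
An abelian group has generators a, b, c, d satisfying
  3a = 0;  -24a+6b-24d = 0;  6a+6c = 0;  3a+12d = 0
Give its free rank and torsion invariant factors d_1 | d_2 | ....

Answer: M ≅ ℤ/3 ⊕ ℤ/6 ⊕ ℤ/6 ⊕ ℤ/12

Derivation:
rank_ℚ(R)=4; free=4−4=0
SNF(R) diag = [3, 6, 6, 12] → torsion [3, 6, 6, 12]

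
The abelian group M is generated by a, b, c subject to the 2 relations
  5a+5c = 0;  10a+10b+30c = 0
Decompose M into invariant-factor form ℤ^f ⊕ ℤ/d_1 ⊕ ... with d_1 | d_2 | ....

rank_ℚ(R)=2; free=3−2=1
SNF(R) diag = [5, 10] → torsion [5, 10]

Answer: M ≅ ℤ^1 ⊕ ℤ/5 ⊕ ℤ/10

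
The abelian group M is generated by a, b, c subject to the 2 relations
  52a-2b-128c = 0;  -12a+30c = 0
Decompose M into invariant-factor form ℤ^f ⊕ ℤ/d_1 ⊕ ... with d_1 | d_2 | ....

Answer: M ≅ ℤ^1 ⊕ ℤ/2 ⊕ ℤ/6

Derivation:
rank_ℚ(R)=2; free=3−2=1
SNF(R) diag = [2, 6] → torsion [2, 6]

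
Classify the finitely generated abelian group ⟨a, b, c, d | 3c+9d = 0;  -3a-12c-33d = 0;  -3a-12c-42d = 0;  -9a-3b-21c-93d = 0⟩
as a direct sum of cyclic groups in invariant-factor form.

rank_ℚ(R)=4; free=4−4=0
SNF(R) diag = [3, 3, 3, 9] → torsion [3, 3, 3, 9]

Answer: M ≅ ℤ/3 ⊕ ℤ/3 ⊕ ℤ/3 ⊕ ℤ/9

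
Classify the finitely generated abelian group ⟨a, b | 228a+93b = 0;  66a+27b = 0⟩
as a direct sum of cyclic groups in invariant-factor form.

rank_ℚ(R)=2; free=2−2=0
SNF(R) diag = [3, 6] → torsion [3, 6]

Answer: M ≅ ℤ/3 ⊕ ℤ/6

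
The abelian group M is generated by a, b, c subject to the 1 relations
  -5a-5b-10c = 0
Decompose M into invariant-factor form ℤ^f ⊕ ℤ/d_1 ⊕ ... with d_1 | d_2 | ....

rank_ℚ(R)=1; free=3−1=2
SNF(R) diag = [5] → torsion [5]

Answer: M ≅ ℤ^2 ⊕ ℤ/5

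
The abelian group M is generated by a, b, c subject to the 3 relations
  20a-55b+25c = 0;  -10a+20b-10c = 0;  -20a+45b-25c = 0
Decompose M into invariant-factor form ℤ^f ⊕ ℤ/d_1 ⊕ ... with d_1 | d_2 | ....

Answer: M ≅ ℤ/5 ⊕ ℤ/10 ⊕ ℤ/10

Derivation:
rank_ℚ(R)=3; free=3−3=0
SNF(R) diag = [5, 10, 10] → torsion [5, 10, 10]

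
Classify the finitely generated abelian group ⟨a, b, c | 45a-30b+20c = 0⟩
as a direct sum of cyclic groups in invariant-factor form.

Answer: M ≅ ℤ^2 ⊕ ℤ/5

Derivation:
rank_ℚ(R)=1; free=3−1=2
SNF(R) diag = [5] → torsion [5]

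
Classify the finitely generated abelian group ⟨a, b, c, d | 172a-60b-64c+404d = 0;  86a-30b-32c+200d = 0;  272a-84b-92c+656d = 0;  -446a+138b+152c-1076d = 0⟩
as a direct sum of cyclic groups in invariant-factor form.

rank_ℚ(R)=4; free=4−4=0
SNF(R) diag = [2, 4, 12, 36] → torsion [2, 4, 12, 36]

Answer: M ≅ ℤ/2 ⊕ ℤ/4 ⊕ ℤ/12 ⊕ ℤ/36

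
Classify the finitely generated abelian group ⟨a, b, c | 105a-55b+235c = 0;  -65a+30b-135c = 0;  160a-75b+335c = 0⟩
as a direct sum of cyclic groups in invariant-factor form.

Answer: M ≅ ℤ/5 ⊕ ℤ/5 ⊕ ℤ/5

Derivation:
rank_ℚ(R)=3; free=3−3=0
SNF(R) diag = [5, 5, 5] → torsion [5, 5, 5]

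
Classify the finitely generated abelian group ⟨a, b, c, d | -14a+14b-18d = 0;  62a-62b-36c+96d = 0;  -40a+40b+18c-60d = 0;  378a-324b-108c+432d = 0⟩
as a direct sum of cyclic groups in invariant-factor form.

rank_ℚ(R)=4; free=4−4=0
SNF(R) diag = [2, 6, 18, 54] → torsion [2, 6, 18, 54]

Answer: M ≅ ℤ/2 ⊕ ℤ/6 ⊕ ℤ/18 ⊕ ℤ/54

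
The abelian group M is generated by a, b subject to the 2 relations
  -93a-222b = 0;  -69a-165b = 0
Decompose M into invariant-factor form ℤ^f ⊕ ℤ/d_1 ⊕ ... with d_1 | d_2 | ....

Answer: M ≅ ℤ/3 ⊕ ℤ/9

Derivation:
rank_ℚ(R)=2; free=2−2=0
SNF(R) diag = [3, 9] → torsion [3, 9]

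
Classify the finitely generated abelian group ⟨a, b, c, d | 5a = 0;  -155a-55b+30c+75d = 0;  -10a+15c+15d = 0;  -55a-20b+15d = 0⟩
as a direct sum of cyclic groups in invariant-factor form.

Answer: M ≅ ℤ/5 ⊕ ℤ/5 ⊕ ℤ/15 ⊕ ℤ/15

Derivation:
rank_ℚ(R)=4; free=4−4=0
SNF(R) diag = [5, 5, 15, 15] → torsion [5, 5, 15, 15]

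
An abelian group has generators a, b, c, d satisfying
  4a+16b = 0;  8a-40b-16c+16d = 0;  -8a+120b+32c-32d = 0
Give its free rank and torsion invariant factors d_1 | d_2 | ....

rank_ℚ(R)=3; free=4−3=1
SNF(R) diag = [4, 8, 16] → torsion [4, 8, 16]

Answer: M ≅ ℤ^1 ⊕ ℤ/4 ⊕ ℤ/8 ⊕ ℤ/16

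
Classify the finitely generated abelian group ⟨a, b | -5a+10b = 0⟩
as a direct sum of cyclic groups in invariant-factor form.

rank_ℚ(R)=1; free=2−1=1
SNF(R) diag = [5] → torsion [5]

Answer: M ≅ ℤ^1 ⊕ ℤ/5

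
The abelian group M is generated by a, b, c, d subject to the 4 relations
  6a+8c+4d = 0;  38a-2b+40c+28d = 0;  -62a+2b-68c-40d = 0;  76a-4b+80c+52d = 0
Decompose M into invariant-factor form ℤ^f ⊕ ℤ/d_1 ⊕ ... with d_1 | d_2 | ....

rank_ℚ(R)=4; free=4−4=0
SNF(R) diag = [2, 2, 4, 12] → torsion [2, 2, 4, 12]

Answer: M ≅ ℤ/2 ⊕ ℤ/2 ⊕ ℤ/4 ⊕ ℤ/12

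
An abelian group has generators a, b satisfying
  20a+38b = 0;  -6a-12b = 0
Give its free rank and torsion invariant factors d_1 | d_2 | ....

Answer: M ≅ ℤ/2 ⊕ ℤ/6

Derivation:
rank_ℚ(R)=2; free=2−2=0
SNF(R) diag = [2, 6] → torsion [2, 6]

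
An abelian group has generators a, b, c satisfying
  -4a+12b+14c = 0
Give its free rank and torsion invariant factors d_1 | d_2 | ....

rank_ℚ(R)=1; free=3−1=2
SNF(R) diag = [2] → torsion [2]

Answer: M ≅ ℤ^2 ⊕ ℤ/2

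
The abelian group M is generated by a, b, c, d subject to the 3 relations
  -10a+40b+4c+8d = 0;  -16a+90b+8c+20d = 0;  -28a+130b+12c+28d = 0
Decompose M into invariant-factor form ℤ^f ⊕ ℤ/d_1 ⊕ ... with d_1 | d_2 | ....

Answer: M ≅ ℤ^1 ⊕ ℤ/2 ⊕ ℤ/2 ⊕ ℤ/4

Derivation:
rank_ℚ(R)=3; free=4−3=1
SNF(R) diag = [2, 2, 4] → torsion [2, 2, 4]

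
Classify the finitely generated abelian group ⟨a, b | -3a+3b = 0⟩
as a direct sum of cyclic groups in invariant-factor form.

Answer: M ≅ ℤ^1 ⊕ ℤ/3

Derivation:
rank_ℚ(R)=1; free=2−1=1
SNF(R) diag = [3] → torsion [3]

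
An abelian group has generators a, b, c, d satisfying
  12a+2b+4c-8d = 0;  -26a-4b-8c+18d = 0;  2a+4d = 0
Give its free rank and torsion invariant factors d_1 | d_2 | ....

Answer: M ≅ ℤ^1 ⊕ ℤ/2 ⊕ ℤ/2 ⊕ ℤ/6

Derivation:
rank_ℚ(R)=3; free=4−3=1
SNF(R) diag = [2, 2, 6] → torsion [2, 2, 6]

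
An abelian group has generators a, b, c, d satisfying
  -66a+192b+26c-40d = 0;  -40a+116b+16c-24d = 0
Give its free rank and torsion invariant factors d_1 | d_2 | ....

Answer: M ≅ ℤ^2 ⊕ ℤ/2 ⊕ ℤ/4

Derivation:
rank_ℚ(R)=2; free=4−2=2
SNF(R) diag = [2, 4] → torsion [2, 4]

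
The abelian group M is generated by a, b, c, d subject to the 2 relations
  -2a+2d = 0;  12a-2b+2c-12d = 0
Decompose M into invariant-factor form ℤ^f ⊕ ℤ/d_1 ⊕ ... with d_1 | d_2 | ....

rank_ℚ(R)=2; free=4−2=2
SNF(R) diag = [2, 2] → torsion [2, 2]

Answer: M ≅ ℤ^2 ⊕ ℤ/2 ⊕ ℤ/2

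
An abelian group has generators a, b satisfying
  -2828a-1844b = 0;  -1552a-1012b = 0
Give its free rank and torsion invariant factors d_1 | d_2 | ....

Answer: M ≅ ℤ/4 ⊕ ℤ/12

Derivation:
rank_ℚ(R)=2; free=2−2=0
SNF(R) diag = [4, 12] → torsion [4, 12]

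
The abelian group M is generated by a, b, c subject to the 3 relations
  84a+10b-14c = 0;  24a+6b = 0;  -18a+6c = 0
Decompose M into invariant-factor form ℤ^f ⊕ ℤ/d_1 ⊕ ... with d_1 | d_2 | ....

rank_ℚ(R)=3; free=3−3=0
SNF(R) diag = [2, 6, 6] → torsion [2, 6, 6]

Answer: M ≅ ℤ/2 ⊕ ℤ/6 ⊕ ℤ/6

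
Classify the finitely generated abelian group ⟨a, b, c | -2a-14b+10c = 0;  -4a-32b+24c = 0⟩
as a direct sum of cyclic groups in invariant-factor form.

rank_ℚ(R)=2; free=3−2=1
SNF(R) diag = [2, 4] → torsion [2, 4]

Answer: M ≅ ℤ^1 ⊕ ℤ/2 ⊕ ℤ/4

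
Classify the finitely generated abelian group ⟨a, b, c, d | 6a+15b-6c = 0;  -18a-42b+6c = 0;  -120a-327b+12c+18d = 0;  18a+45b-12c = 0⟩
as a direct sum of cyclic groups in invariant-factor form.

Answer: M ≅ ℤ/3 ⊕ ℤ/6 ⊕ ℤ/6 ⊕ ℤ/18

Derivation:
rank_ℚ(R)=4; free=4−4=0
SNF(R) diag = [3, 6, 6, 18] → torsion [3, 6, 6, 18]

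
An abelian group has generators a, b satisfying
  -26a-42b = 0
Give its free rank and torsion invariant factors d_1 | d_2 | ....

Answer: M ≅ ℤ^1 ⊕ ℤ/2

Derivation:
rank_ℚ(R)=1; free=2−1=1
SNF(R) diag = [2] → torsion [2]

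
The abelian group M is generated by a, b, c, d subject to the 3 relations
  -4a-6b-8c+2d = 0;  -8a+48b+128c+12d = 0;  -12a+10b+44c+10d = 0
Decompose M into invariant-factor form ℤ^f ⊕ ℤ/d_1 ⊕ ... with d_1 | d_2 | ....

Answer: M ≅ ℤ^1 ⊕ ℤ/2 ⊕ ℤ/4 ⊕ ℤ/4

Derivation:
rank_ℚ(R)=3; free=4−3=1
SNF(R) diag = [2, 4, 4] → torsion [2, 4, 4]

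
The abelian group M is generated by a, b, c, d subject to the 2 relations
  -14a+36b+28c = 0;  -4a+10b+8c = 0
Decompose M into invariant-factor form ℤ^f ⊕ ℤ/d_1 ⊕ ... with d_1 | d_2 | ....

Answer: M ≅ ℤ^2 ⊕ ℤ/2 ⊕ ℤ/2

Derivation:
rank_ℚ(R)=2; free=4−2=2
SNF(R) diag = [2, 2] → torsion [2, 2]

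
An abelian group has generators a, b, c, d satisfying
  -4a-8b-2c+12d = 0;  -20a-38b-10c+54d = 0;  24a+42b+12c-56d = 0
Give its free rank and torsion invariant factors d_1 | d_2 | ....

Answer: M ≅ ℤ^1 ⊕ ℤ/2 ⊕ ℤ/2 ⊕ ℤ/2

Derivation:
rank_ℚ(R)=3; free=4−3=1
SNF(R) diag = [2, 2, 2] → torsion [2, 2, 2]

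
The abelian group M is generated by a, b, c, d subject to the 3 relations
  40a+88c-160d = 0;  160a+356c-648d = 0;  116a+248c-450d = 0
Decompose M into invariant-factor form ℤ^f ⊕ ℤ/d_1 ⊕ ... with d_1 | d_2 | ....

Answer: M ≅ ℤ^1 ⊕ ℤ/2 ⊕ ℤ/4 ⊕ ℤ/8

Derivation:
rank_ℚ(R)=3; free=4−3=1
SNF(R) diag = [2, 4, 8] → torsion [2, 4, 8]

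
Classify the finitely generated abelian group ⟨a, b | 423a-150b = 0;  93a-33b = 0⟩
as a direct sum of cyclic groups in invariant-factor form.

rank_ℚ(R)=2; free=2−2=0
SNF(R) diag = [3, 3] → torsion [3, 3]

Answer: M ≅ ℤ/3 ⊕ ℤ/3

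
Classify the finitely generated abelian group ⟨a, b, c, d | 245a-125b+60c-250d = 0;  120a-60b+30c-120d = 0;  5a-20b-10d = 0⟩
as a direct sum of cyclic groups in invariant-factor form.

Answer: M ≅ ℤ^1 ⊕ ℤ/5 ⊕ ℤ/15 ⊕ ℤ/30

Derivation:
rank_ℚ(R)=3; free=4−3=1
SNF(R) diag = [5, 15, 30] → torsion [5, 15, 30]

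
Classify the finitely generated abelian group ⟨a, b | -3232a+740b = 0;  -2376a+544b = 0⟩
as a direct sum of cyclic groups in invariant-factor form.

Answer: M ≅ ℤ/4 ⊕ ℤ/8

Derivation:
rank_ℚ(R)=2; free=2−2=0
SNF(R) diag = [4, 8] → torsion [4, 8]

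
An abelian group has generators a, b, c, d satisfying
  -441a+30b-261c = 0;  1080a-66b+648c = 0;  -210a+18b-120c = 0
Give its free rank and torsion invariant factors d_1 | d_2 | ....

Answer: M ≅ ℤ^1 ⊕ ℤ/3 ⊕ ℤ/6 ⊕ ℤ/18

Derivation:
rank_ℚ(R)=3; free=4−3=1
SNF(R) diag = [3, 6, 18] → torsion [3, 6, 18]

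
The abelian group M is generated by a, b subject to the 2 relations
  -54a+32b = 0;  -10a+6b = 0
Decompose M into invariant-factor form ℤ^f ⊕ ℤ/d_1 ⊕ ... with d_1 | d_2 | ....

rank_ℚ(R)=2; free=2−2=0
SNF(R) diag = [2, 2] → torsion [2, 2]

Answer: M ≅ ℤ/2 ⊕ ℤ/2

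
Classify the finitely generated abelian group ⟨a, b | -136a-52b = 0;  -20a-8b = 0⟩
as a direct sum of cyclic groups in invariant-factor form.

rank_ℚ(R)=2; free=2−2=0
SNF(R) diag = [4, 12] → torsion [4, 12]

Answer: M ≅ ℤ/4 ⊕ ℤ/12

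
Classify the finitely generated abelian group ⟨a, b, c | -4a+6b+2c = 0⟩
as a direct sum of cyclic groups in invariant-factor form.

Answer: M ≅ ℤ^2 ⊕ ℤ/2

Derivation:
rank_ℚ(R)=1; free=3−1=2
SNF(R) diag = [2] → torsion [2]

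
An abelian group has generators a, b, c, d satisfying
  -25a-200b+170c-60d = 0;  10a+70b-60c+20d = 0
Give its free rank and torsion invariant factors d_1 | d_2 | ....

rank_ℚ(R)=2; free=4−2=2
SNF(R) diag = [5, 10] → torsion [5, 10]

Answer: M ≅ ℤ^2 ⊕ ℤ/5 ⊕ ℤ/10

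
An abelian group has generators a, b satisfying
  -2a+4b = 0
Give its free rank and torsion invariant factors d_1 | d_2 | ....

Answer: M ≅ ℤ^1 ⊕ ℤ/2

Derivation:
rank_ℚ(R)=1; free=2−1=1
SNF(R) diag = [2] → torsion [2]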